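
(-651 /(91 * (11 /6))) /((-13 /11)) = 558 /169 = 3.30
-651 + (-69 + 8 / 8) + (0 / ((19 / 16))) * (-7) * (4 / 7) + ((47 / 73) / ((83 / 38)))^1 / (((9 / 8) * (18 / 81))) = -4349277 / 6059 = -717.82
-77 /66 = -7 /6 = -1.17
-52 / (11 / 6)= -312 / 11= -28.36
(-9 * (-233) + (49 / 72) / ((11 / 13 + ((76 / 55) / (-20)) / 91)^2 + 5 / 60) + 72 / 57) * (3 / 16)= 1435117298019589 / 3646277327456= 393.58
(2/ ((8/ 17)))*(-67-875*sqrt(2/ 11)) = -14875*sqrt(22)/ 44-1139/ 4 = -1870.43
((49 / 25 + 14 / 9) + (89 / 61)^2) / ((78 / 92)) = 217374656 / 32651775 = 6.66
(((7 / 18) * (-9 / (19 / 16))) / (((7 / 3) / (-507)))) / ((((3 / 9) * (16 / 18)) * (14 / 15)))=616005 / 266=2315.81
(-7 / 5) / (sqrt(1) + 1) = -0.70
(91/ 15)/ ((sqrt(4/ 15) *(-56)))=-13 *sqrt(15)/ 240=-0.21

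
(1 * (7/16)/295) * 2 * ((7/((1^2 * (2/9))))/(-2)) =-441/9440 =-0.05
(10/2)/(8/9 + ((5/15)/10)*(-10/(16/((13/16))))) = 11520/2009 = 5.73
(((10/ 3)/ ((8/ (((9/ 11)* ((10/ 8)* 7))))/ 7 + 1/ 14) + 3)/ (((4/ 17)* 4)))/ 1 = 301869/ 16304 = 18.52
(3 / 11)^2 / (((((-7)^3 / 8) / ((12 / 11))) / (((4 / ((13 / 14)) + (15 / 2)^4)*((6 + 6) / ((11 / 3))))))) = -116466984 / 5934929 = -19.62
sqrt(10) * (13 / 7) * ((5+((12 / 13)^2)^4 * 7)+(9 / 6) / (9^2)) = 383596106479 * sqrt(10) / 23718939426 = 51.14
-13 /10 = -1.30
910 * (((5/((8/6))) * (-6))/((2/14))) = -143325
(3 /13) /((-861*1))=-1 /3731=-0.00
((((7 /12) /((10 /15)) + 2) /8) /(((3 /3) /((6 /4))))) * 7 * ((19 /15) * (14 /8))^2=2847929 /153600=18.54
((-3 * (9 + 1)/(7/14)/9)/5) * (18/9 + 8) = -40/3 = -13.33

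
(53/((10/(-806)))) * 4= -85436/5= -17087.20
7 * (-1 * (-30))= 210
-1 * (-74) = 74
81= 81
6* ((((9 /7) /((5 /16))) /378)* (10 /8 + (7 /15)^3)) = 0.09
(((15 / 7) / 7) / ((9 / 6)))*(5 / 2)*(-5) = -125 / 49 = -2.55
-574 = -574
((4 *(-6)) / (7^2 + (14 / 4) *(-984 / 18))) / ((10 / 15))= 108 / 427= 0.25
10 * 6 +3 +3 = 66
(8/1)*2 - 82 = -66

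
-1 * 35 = -35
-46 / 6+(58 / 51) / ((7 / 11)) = -2099 / 357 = -5.88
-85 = -85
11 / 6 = 1.83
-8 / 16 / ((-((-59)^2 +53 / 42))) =21 / 146255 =0.00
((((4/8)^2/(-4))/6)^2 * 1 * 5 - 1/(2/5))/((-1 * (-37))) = -23035/340992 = -0.07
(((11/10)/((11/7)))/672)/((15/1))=1/14400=0.00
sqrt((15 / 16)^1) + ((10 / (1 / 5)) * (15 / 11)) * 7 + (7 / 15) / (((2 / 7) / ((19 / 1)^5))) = sqrt(15) / 4 + 1334774861 / 330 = 4044773.27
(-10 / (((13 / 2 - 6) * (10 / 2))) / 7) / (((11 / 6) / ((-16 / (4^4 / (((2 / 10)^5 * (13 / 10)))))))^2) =-0.00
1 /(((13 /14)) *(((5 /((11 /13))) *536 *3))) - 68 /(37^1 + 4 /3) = -27716933 /15625740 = -1.77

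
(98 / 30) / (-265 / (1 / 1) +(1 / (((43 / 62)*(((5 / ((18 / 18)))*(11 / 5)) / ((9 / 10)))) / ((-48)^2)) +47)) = 3311 / 54534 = 0.06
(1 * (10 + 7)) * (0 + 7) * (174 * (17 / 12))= 29333.50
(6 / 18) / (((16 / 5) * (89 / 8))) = 5 / 534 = 0.01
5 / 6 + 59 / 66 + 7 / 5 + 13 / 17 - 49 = -42176 / 935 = -45.11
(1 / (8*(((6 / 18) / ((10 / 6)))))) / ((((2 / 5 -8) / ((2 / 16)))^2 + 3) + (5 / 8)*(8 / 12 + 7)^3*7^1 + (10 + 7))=3375 / 30715981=0.00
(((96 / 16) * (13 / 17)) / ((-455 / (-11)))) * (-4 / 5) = -264 / 2975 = -0.09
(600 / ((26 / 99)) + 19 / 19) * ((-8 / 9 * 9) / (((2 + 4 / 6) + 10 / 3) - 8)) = 118852 / 13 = 9142.46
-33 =-33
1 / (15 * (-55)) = -1 / 825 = -0.00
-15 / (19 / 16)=-240 / 19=-12.63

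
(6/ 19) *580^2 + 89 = 2020091/ 19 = 106320.58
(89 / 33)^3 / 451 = 704969 / 16207587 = 0.04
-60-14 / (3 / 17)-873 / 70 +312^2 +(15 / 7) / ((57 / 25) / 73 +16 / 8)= 75662029477 / 778470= 97193.25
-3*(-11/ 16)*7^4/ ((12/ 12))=79233/ 16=4952.06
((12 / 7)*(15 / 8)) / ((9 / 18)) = 6.43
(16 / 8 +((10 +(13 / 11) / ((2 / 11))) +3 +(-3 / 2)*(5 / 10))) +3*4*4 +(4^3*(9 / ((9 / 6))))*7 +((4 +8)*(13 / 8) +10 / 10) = 11109 / 4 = 2777.25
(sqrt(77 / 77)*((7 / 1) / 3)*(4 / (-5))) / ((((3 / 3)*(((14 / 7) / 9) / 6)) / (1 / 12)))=-21 / 5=-4.20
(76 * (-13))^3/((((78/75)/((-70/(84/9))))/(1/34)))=3477513000/17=204559588.24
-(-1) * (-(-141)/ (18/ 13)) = 611/ 6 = 101.83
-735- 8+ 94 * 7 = -85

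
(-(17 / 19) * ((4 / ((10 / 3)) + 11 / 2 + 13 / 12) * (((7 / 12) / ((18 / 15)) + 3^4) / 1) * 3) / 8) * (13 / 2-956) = 9827981843 / 48640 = 202055.55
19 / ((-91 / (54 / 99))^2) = 684 / 1002001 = 0.00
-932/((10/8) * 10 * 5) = -1864/125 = -14.91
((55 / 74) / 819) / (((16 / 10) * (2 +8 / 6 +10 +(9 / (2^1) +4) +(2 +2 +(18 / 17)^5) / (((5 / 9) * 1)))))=1952303375 / 108180265072152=0.00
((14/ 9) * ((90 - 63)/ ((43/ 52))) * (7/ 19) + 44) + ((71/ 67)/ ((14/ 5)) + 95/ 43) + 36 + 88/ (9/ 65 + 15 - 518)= 1266530849947/ 12524392678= 101.13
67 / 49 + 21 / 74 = 5987 / 3626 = 1.65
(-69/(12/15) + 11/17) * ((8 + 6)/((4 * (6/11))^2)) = -251.76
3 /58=0.05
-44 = -44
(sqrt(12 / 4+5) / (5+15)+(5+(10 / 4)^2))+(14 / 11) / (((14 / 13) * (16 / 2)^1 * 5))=sqrt(2) / 10+4963 / 440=11.42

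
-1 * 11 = -11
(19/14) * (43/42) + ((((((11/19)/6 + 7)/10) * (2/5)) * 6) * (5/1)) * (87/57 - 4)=-19.68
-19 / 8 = -2.38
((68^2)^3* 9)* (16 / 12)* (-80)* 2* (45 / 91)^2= -384396772442112000 / 8281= -46419124796777.20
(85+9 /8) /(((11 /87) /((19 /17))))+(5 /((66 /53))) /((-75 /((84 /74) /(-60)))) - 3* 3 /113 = 1071297032407 /1407324600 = 761.23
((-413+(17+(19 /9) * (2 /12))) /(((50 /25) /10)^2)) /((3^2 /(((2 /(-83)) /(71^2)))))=534125 /101671929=0.01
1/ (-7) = -1/ 7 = -0.14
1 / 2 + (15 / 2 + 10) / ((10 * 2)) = 11 / 8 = 1.38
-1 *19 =-19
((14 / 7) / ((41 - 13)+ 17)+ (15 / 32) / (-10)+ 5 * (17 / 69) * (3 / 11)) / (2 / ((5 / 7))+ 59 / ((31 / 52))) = 7533899 / 2298713472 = 0.00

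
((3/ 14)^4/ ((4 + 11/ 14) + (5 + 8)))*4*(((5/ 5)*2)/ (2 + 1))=9/ 28469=0.00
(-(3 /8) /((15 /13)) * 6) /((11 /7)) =-273 /220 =-1.24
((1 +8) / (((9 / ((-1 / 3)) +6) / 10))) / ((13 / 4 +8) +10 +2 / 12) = -360 / 1799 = -0.20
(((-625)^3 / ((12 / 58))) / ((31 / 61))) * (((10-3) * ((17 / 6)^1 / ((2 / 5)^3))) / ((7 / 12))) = -917755126953125 / 744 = -1233541837302.59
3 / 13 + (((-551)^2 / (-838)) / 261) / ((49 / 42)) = -109700 / 114387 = -0.96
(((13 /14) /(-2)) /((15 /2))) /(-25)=13 /5250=0.00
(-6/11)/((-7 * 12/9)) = 9/154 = 0.06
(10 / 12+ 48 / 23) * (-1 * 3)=-403 / 46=-8.76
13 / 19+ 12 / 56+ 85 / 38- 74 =-9425 / 133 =-70.86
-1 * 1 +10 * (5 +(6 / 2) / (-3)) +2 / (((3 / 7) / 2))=145 / 3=48.33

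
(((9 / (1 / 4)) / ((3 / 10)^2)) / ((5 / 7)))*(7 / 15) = 784 / 3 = 261.33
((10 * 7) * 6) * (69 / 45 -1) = 224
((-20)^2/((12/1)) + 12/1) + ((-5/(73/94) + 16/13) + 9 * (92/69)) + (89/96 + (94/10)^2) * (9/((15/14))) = 4567369481/5694000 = 802.14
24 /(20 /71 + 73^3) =1704 /27620227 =0.00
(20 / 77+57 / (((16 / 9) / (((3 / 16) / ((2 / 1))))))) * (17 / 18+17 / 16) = 37206727 / 5677056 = 6.55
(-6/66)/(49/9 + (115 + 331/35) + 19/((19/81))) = -315/730774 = -0.00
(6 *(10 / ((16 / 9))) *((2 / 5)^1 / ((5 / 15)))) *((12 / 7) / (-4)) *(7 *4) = -486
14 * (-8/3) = -112/3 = -37.33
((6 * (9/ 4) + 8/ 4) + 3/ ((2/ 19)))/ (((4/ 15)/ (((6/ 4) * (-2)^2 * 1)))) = 990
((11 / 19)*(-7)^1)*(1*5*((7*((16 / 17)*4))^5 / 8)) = -868481981480960 / 26977283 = -32193085.62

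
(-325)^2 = 105625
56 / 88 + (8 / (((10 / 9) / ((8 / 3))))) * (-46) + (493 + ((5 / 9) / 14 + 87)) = -2096491 / 6930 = -302.52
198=198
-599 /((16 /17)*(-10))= 10183 /160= 63.64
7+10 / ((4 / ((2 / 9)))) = 68 / 9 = 7.56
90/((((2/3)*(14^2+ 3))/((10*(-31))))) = -210.30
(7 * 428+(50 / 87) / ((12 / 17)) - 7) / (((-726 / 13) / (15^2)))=-12045.74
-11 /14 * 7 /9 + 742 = 13345 /18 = 741.39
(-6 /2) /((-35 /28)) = 12 /5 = 2.40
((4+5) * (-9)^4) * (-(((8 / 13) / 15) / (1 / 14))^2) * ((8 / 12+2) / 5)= -219469824 / 21125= -10389.10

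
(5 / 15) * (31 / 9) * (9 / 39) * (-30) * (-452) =140120 / 39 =3592.82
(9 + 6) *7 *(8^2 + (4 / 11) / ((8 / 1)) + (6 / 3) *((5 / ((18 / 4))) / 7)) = 446035 / 66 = 6758.11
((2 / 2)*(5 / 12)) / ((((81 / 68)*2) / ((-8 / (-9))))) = 340 / 2187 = 0.16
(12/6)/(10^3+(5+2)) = 2/1007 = 0.00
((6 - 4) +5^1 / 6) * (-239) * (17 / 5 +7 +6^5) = -79090358 / 15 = -5272690.53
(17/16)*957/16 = 16269/256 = 63.55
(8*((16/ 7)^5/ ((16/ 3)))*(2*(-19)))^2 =3572313278644224/ 282475249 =12646464.75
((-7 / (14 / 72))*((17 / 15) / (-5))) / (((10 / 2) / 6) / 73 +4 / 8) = 11169 / 700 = 15.96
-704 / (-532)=176 / 133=1.32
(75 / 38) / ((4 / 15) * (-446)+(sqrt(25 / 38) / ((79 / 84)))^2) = -7021125 / 420443872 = -0.02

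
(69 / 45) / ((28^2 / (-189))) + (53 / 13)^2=1538057 / 94640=16.25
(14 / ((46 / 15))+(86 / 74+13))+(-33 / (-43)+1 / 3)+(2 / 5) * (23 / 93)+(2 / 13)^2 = 19.95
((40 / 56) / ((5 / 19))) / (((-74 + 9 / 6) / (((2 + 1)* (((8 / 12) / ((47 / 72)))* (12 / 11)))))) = -65664 / 524755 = -0.13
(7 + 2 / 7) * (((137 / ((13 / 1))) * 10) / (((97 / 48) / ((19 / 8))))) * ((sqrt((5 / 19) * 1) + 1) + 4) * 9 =3772980 * sqrt(95) / 8827 + 358433100 / 8827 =44772.58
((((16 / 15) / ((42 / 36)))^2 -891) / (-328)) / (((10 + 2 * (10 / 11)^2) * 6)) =131944571 / 3399228000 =0.04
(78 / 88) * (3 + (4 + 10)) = 663 / 44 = 15.07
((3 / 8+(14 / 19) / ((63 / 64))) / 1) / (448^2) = 1537 / 274563072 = 0.00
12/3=4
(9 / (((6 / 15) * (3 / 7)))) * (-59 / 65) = -47.65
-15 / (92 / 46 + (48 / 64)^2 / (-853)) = -204720 / 27287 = -7.50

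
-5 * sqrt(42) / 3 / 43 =-5 * sqrt(42) / 129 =-0.25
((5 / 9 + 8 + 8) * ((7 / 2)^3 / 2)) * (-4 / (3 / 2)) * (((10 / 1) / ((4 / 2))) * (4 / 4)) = -255535 / 54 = -4732.13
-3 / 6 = -1 / 2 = -0.50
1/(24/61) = 61/24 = 2.54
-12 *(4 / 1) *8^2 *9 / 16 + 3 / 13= -22461 / 13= -1727.77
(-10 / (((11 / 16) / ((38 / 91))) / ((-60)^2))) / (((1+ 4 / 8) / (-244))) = 3560448000 / 1001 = 3556891.11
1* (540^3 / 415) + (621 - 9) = 31543596 / 83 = 380043.33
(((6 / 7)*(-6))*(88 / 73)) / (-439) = 3168 / 224329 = 0.01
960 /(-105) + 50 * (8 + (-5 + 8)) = 540.86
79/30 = 2.63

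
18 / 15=6 / 5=1.20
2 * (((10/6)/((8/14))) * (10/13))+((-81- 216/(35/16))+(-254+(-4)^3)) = -673294/1365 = -493.26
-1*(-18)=18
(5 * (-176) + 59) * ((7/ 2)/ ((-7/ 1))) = 821/ 2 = 410.50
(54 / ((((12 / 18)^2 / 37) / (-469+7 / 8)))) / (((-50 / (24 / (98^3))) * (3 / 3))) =2886111 / 2689120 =1.07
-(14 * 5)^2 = -4900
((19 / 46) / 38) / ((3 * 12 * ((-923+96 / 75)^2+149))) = 625 / 1758913689888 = 0.00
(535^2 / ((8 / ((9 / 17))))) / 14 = 2576025 / 1904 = 1352.95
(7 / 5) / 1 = 7 / 5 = 1.40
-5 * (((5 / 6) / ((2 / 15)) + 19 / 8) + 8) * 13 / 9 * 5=-43225 / 72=-600.35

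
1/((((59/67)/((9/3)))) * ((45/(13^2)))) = 12.79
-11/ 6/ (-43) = 11/ 258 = 0.04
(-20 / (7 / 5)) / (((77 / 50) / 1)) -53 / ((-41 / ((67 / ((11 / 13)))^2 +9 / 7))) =1968339696 / 243089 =8097.20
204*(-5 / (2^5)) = -255 / 8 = -31.88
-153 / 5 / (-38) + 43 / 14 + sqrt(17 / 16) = sqrt(17) / 4 + 2578 / 665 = 4.91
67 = 67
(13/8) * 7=91/8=11.38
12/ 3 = 4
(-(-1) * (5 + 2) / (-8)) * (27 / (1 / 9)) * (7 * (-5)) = 7441.88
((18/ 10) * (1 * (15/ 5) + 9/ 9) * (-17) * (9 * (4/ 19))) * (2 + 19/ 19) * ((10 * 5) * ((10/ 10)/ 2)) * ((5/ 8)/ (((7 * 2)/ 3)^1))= -2329.51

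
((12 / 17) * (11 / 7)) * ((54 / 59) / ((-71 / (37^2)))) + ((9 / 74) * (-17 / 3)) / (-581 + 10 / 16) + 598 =49534213152490 / 85636267381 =578.43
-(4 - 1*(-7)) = -11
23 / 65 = 0.35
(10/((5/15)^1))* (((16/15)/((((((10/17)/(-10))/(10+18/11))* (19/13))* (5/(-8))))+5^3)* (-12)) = -133925736/1045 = -128158.60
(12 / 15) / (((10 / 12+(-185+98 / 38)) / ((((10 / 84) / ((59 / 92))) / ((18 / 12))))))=-13984 / 25648539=-0.00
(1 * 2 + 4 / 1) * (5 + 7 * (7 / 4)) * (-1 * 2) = -207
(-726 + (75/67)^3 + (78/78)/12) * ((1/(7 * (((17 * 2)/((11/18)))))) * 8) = -28763723923/1932703038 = -14.88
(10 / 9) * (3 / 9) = 10 / 27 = 0.37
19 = 19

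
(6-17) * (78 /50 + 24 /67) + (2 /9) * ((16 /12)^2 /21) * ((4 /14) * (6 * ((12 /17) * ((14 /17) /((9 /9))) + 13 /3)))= -120706051789 /5763881025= -20.94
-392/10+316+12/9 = 4172/15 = 278.13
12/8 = 3/2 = 1.50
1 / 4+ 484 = 1937 / 4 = 484.25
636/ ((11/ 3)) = 173.45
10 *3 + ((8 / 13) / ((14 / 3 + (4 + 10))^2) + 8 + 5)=219137 / 5096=43.00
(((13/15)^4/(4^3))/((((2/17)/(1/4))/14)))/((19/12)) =3398759/20520000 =0.17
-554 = -554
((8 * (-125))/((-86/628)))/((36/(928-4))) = 24178000/129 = 187426.36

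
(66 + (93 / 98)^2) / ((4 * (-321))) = -214171 / 4110512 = -0.05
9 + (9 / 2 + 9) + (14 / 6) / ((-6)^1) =199 / 9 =22.11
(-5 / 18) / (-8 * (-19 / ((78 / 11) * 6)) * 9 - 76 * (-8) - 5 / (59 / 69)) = -3835 / 8757234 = -0.00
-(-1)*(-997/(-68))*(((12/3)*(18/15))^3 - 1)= 13657903/8500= 1606.81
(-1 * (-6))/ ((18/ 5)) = 5/ 3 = 1.67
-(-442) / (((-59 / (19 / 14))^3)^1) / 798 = -79781 / 11834759496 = -0.00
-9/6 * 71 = -213/2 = -106.50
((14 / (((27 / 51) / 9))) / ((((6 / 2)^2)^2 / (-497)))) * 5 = -591430 / 81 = -7301.60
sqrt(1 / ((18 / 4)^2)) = 2 / 9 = 0.22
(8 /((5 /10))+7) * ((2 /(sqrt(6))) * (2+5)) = 161 * sqrt(6) /3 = 131.46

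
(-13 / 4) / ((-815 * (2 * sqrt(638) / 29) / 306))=1989 * sqrt(638) / 71720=0.70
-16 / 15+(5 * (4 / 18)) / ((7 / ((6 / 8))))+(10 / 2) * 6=6101 / 210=29.05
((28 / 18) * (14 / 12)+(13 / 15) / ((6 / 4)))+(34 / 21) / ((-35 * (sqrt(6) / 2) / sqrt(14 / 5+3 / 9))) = 2.33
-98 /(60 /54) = -88.20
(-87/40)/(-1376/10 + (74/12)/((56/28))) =261/16142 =0.02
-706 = -706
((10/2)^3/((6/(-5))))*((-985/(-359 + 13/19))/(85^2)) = -467875/11805072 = -0.04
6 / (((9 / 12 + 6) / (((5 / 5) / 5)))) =8 / 45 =0.18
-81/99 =-0.82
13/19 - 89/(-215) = 4486/4085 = 1.10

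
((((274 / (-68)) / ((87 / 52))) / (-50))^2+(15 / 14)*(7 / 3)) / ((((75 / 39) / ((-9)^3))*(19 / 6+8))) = -21614184571473 / 254441921875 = -84.95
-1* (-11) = 11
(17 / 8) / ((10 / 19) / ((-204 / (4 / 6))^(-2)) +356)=323 / 7544992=0.00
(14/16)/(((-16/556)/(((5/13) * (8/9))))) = -4865/468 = -10.40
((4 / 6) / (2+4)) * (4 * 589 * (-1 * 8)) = -18848 / 9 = -2094.22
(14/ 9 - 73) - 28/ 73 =-47191/ 657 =-71.83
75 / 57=25 / 19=1.32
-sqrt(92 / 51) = -2 * sqrt(1173) / 51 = -1.34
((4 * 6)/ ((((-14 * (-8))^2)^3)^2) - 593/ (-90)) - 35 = -622625663308913597703257977/ 21914864958076739848765440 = -28.41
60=60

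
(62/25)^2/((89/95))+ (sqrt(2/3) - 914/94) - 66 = -36161183/522875+ sqrt(6)/3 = -68.34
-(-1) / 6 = 1 / 6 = 0.17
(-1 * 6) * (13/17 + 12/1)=-1302/17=-76.59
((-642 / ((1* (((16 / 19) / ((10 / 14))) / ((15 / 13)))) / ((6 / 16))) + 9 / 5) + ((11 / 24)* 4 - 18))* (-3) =21839197 / 29120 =749.97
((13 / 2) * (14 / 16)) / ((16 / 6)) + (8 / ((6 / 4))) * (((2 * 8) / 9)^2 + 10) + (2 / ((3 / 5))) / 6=2266787 / 31104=72.88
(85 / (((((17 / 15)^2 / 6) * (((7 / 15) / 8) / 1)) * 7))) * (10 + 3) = 10530000 / 833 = 12641.06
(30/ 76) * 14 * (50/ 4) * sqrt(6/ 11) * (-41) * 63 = -6780375 * sqrt(66)/ 418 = -131779.97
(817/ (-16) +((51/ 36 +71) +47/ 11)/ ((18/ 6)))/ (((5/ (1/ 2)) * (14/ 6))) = -40391/ 36960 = -1.09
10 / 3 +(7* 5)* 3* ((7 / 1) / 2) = 2225 / 6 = 370.83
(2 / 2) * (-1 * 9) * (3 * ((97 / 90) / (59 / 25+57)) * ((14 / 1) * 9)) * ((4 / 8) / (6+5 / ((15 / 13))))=-39285 / 13144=-2.99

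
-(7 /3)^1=-7 /3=-2.33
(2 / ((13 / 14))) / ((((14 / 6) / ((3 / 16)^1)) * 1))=9 / 52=0.17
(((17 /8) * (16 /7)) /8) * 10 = 85 /14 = 6.07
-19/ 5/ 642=-19/ 3210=-0.01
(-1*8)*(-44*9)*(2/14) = 3168/7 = 452.57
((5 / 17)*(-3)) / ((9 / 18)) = -30 / 17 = -1.76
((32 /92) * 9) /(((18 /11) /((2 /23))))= 88 /529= 0.17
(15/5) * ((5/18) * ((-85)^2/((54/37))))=1336625/324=4125.39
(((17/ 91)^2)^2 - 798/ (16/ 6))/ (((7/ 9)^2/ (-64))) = 106380726925968/ 3360173089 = 31659.30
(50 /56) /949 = 25 /26572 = 0.00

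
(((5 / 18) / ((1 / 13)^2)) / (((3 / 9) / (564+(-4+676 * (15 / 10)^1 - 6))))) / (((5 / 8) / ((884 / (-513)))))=-937011712 / 1539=-608844.52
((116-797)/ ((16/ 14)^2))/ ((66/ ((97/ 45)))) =-1078931/ 63360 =-17.03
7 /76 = 0.09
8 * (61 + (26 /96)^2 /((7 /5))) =984653 /2016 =488.42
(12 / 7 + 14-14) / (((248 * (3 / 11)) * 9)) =11 / 3906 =0.00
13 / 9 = 1.44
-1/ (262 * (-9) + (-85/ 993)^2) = 986049/ 2325096317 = 0.00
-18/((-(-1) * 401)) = -18/401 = -0.04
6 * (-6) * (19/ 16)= -171/ 4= -42.75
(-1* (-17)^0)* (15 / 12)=-5 / 4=-1.25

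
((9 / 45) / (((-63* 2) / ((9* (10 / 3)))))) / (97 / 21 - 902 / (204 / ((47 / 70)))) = -340 / 11783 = -0.03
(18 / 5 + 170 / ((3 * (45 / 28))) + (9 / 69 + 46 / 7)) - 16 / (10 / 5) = 816391 / 21735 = 37.56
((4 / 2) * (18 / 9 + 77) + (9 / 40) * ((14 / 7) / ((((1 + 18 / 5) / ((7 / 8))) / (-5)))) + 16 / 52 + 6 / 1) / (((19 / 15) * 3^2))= 2613335 / 181792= 14.38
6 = 6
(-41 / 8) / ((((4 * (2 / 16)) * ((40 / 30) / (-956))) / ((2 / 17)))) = 29397 / 34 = 864.62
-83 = -83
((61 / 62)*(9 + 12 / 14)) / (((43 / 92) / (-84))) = -2323368 / 1333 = -1742.96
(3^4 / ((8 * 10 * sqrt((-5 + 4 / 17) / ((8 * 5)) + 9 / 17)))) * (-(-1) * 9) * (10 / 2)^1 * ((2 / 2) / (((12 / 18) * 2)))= 729 * sqrt(5270) / 992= 53.35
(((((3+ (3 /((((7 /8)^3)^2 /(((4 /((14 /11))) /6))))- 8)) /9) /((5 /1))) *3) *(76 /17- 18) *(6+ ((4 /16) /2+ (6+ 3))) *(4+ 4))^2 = 5242837745525281924 /196006468053361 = 26748.29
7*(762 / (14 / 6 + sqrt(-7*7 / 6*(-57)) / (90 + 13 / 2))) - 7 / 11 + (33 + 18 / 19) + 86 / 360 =2119.66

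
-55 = -55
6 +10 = 16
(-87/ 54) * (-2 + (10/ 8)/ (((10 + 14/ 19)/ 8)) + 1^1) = 203/ 1836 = 0.11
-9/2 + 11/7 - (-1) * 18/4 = 11/7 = 1.57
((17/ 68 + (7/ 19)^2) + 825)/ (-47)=-1191857/ 67868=-17.56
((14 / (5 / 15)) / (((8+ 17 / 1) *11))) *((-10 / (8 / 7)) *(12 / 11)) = -1.46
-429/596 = -0.72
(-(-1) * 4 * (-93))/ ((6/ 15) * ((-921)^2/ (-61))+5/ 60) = 1361520/ 20357479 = 0.07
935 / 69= 13.55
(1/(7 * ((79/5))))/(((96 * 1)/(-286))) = -715/26544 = -0.03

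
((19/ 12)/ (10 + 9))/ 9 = 1/ 108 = 0.01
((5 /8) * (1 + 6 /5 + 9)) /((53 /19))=133 /53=2.51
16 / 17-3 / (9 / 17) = -241 / 51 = -4.73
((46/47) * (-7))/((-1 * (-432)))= -161/10152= -0.02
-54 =-54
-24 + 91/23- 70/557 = -20.17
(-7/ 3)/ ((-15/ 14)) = 98/ 45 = 2.18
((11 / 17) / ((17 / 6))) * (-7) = -462 / 289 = -1.60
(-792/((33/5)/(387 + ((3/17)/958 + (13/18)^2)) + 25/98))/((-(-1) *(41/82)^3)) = -288565319306880/12393977983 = -23282.70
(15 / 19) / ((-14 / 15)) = -225 / 266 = -0.85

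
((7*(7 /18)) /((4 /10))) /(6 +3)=245 /324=0.76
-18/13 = -1.38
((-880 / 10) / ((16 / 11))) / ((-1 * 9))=121 / 18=6.72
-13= -13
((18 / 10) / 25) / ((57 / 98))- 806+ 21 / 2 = -3778037 / 4750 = -795.38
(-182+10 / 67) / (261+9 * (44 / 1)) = -12184 / 44019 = -0.28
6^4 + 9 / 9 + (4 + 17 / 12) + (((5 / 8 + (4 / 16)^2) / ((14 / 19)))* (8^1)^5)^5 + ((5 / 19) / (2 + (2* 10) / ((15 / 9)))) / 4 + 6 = 204736868526640650523791001537 / 7663992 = 26714128684716874772806.52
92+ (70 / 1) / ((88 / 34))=2619 / 22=119.05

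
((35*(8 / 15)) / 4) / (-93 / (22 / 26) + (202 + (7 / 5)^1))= 385 / 7713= 0.05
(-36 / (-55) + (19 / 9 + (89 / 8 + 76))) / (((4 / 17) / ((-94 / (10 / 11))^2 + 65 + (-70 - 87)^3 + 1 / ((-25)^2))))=-1474326309.95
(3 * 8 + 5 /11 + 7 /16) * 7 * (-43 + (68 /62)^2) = -1231801389 /169136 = -7282.90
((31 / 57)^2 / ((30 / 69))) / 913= 22103 / 29663370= 0.00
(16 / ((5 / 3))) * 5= 48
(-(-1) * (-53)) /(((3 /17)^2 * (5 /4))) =-61268 /45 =-1361.51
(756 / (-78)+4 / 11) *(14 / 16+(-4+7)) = -20677 / 572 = -36.15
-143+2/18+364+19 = 2161/9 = 240.11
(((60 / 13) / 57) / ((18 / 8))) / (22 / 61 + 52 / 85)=207400 / 5604183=0.04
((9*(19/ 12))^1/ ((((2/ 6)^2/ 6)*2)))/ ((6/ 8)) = 513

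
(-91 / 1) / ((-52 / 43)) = 301 / 4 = 75.25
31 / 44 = 0.70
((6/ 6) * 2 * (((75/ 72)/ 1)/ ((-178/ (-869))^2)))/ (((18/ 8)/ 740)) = 16330.80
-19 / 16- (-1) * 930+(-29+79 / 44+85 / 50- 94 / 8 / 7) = 5554037 / 6160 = 901.63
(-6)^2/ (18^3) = 1/ 162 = 0.01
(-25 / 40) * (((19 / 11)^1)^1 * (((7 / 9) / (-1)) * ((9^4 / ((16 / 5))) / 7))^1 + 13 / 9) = 3105035 / 12672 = 245.03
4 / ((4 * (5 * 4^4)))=1 / 1280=0.00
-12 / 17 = -0.71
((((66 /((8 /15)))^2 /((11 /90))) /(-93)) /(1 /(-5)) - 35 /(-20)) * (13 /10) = 21723767 /2480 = 8759.58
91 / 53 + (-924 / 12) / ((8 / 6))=-11879 / 212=-56.03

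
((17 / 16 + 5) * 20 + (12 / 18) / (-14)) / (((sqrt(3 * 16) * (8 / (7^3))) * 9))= 498869 * sqrt(3) / 10368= 83.34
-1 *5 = -5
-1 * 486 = -486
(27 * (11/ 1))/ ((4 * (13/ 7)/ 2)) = 79.96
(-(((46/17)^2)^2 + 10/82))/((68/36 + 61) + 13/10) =-16559397090/19782533497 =-0.84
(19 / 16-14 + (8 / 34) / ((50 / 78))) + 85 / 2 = 30.05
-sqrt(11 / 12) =-sqrt(33) / 6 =-0.96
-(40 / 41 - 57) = 2297 / 41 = 56.02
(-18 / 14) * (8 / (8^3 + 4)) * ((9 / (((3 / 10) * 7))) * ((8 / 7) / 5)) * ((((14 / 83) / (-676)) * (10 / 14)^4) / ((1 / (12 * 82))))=88560000 / 70961288489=0.00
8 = 8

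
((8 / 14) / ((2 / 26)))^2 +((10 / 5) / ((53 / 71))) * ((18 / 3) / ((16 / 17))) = 750677 / 10388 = 72.26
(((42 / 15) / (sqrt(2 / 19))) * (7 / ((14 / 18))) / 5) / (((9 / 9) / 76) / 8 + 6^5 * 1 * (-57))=-0.00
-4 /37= -0.11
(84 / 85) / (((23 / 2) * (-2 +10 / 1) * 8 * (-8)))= -0.00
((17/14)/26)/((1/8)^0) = 17/364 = 0.05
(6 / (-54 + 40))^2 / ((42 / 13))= 39 / 686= 0.06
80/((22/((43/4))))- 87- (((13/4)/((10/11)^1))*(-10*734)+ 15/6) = 288091/11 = 26190.09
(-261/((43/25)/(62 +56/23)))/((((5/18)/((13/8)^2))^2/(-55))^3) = 3187220096386507275314099451/2654826659840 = 1200537927616936.52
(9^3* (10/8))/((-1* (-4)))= 3645/16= 227.81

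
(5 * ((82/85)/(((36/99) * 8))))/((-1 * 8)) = -451/2176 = -0.21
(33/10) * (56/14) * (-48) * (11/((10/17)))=-296208/25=-11848.32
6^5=7776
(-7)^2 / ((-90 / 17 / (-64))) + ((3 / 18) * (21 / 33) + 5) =591487 / 990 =597.46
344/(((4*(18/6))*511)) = 86/1533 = 0.06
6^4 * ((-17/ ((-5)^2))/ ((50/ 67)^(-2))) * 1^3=-2203200/ 4489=-490.80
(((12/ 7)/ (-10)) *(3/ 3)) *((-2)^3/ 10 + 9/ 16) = 57/ 1400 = 0.04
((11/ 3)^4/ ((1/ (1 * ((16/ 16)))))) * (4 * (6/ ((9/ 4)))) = 468512/ 243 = 1928.03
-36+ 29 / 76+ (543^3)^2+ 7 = 25632972850442020.38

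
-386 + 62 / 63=-24256 / 63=-385.02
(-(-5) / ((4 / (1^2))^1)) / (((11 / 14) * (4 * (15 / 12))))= 7 / 22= 0.32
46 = 46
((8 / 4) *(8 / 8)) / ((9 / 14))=28 / 9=3.11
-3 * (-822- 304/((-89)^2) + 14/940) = 9180859719/3722870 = 2466.07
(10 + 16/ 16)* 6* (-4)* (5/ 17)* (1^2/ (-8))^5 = 165/ 69632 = 0.00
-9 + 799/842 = -6779/842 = -8.05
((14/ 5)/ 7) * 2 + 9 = 9.80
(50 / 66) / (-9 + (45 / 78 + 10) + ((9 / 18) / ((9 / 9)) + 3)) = 0.15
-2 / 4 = -1 / 2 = -0.50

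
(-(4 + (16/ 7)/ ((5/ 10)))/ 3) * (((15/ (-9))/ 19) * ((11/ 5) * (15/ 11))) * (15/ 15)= 100/ 133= 0.75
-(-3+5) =-2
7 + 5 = 12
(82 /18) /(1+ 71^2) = 41 /45378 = 0.00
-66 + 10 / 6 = -64.33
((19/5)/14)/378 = 19/26460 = 0.00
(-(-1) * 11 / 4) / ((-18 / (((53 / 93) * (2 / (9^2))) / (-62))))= 0.00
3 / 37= 0.08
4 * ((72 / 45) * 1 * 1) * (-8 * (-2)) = 512 / 5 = 102.40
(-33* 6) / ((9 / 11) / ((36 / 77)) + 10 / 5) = -52.80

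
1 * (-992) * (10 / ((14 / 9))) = -44640 / 7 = -6377.14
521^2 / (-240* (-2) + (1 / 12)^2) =39087504 / 69121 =565.49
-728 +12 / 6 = -726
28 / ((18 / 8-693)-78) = -112 / 3075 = -0.04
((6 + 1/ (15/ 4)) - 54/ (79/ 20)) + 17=9.60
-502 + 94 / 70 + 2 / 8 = -70057 / 140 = -500.41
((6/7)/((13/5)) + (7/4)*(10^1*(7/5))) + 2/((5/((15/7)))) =4675/182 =25.69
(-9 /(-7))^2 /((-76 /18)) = -0.39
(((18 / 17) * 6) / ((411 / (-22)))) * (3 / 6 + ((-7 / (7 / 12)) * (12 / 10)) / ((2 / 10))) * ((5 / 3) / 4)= 23595 / 2329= 10.13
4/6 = 2/3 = 0.67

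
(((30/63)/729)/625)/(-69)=-2/132040125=-0.00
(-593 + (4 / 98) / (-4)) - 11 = -59193 / 98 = -604.01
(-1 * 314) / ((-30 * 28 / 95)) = 2983 / 84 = 35.51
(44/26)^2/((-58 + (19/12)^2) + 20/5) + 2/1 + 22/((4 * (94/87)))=1657326107/235589380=7.03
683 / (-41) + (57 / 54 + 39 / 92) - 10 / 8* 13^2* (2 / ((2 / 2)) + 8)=-72230449 / 33948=-2127.68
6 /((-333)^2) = 2 /36963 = 0.00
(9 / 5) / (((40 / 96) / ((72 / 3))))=2592 / 25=103.68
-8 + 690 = 682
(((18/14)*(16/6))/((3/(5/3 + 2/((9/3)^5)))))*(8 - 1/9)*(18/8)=57794/1701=33.98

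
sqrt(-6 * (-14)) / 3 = 2 * sqrt(21) / 3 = 3.06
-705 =-705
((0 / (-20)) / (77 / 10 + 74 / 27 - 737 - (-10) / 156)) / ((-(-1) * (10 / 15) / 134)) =0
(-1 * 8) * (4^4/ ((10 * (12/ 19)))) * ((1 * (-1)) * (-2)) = -9728/ 15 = -648.53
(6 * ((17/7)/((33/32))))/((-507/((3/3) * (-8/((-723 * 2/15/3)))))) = -0.01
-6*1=-6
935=935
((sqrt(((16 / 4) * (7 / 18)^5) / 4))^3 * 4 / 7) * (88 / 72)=0.00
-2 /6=-1 /3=-0.33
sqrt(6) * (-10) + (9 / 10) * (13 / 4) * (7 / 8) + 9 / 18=-21.44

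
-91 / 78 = -7 / 6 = -1.17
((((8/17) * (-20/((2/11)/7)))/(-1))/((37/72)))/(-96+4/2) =-221760/29563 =-7.50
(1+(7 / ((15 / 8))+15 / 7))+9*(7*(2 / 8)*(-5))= -30187 / 420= -71.87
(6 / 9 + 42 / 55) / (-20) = -59 / 825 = -0.07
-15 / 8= -1.88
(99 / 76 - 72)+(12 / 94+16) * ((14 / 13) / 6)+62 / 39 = -3074663 / 46436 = -66.21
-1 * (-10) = 10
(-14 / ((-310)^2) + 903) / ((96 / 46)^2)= 22952856647 / 110707200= 207.33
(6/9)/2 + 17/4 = 55/12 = 4.58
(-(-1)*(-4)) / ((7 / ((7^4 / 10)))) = -686 / 5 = -137.20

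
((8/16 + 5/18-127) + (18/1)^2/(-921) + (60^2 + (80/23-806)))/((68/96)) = 3770.69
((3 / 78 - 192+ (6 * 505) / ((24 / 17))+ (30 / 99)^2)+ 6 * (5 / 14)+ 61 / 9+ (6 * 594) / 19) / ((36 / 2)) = 16199403371 / 135567432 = 119.49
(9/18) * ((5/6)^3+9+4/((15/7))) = 12361/2160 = 5.72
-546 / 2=-273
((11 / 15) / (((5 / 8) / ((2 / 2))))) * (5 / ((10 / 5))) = 44 / 15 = 2.93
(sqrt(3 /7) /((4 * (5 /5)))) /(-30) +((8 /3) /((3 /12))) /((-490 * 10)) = -sqrt(21) /840-8 /3675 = -0.01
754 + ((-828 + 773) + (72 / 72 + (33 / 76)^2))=4044289 / 5776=700.19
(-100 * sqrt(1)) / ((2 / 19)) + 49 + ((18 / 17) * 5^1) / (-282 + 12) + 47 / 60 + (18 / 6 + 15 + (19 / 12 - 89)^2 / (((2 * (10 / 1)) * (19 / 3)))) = -254857007 / 310080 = -821.91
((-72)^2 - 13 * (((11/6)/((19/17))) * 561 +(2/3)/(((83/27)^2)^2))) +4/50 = -305638288228629/45085404950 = -6779.10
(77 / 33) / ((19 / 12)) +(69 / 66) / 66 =1.49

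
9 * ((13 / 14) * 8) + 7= 73.86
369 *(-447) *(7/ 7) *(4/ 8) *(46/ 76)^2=-87254847/ 2888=-30212.90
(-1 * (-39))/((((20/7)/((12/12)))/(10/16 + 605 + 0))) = 8266.78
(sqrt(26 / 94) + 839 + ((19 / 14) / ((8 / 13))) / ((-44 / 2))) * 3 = 3 * sqrt(611) / 47 + 6201147 / 2464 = 2518.28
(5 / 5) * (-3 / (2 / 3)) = -9 / 2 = -4.50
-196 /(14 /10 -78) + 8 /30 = 16232 /5745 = 2.83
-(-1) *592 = 592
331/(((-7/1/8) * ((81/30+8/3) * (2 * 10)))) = -3972/1127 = -3.52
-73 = -73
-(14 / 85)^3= -2744 / 614125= -0.00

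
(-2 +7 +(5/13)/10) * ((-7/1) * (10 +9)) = -17423/26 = -670.12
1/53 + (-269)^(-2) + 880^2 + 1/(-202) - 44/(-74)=22197251804778167/28663784042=774400.61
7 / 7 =1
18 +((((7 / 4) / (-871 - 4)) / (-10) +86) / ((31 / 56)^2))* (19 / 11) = 9740678 / 19375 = 502.74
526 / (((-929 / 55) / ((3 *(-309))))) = 26818110 / 929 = 28867.72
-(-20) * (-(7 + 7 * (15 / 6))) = -490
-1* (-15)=15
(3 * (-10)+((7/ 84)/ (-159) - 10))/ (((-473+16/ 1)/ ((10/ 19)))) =381605/ 8283582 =0.05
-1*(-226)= 226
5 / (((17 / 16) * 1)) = 80 / 17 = 4.71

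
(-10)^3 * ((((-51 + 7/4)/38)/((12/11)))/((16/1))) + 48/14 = 1983677/25536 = 77.68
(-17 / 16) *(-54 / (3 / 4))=76.50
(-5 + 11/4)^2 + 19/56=605/112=5.40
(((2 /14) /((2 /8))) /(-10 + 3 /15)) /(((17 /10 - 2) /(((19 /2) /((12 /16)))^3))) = 10974400 /27783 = 395.00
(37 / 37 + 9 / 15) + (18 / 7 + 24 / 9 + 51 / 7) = 1483 / 105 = 14.12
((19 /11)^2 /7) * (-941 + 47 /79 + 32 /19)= -400.09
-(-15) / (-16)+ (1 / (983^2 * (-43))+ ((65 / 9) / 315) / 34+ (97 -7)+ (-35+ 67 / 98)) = 2455752600627947 / 44856511375536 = 54.75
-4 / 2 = -2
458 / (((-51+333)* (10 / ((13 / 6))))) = 2977 / 8460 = 0.35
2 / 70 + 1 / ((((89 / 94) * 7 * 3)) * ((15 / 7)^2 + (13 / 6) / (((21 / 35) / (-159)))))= 2971487 / 104324465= 0.03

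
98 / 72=49 / 36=1.36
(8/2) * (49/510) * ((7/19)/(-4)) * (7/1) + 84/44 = 177079/106590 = 1.66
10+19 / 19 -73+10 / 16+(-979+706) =-334.38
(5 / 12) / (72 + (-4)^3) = 5 / 96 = 0.05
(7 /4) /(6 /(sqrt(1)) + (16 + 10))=7 /128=0.05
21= 21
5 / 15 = 0.33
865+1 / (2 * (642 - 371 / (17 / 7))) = 865.00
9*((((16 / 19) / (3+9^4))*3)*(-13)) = -468 / 10393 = -0.05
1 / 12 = 0.08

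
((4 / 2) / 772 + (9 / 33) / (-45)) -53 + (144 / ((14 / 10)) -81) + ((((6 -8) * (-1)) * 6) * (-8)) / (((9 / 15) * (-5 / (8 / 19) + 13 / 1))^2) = -8733595327 / 36112230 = -241.85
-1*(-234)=234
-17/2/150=-17/300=-0.06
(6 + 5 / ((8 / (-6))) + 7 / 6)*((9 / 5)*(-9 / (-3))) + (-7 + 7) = 369 / 20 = 18.45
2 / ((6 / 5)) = 5 / 3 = 1.67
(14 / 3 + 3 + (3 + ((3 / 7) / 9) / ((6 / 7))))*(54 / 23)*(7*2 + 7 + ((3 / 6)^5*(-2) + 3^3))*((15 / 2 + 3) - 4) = 5773209 / 736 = 7844.03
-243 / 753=-81 / 251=-0.32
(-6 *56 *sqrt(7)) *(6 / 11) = -2016 *sqrt(7) / 11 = -484.89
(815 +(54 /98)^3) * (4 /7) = 383614472 /823543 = 465.81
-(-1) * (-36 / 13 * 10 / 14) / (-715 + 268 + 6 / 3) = 36 / 8099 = 0.00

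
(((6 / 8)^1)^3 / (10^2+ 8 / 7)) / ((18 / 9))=63 / 30208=0.00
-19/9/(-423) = 19/3807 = 0.00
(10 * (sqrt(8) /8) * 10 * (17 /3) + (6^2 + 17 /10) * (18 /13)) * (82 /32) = 10701 /80 + 17425 * sqrt(2) /48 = 647.15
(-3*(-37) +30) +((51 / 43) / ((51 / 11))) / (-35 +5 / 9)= 1879431 / 13330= 140.99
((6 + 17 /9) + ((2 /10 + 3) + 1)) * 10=1088 /9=120.89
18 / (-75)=-6 / 25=-0.24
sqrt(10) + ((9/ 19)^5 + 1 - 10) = -22225842/ 2476099 + sqrt(10) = -5.81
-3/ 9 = -1/ 3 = -0.33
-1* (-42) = 42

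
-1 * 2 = -2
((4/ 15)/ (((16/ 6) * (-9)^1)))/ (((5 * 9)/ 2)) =-1/ 2025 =-0.00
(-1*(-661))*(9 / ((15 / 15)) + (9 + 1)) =12559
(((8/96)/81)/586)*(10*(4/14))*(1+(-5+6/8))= -65/3987144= -0.00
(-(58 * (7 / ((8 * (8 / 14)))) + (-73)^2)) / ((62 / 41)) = -3554085 / 992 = -3582.75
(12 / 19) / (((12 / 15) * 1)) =15 / 19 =0.79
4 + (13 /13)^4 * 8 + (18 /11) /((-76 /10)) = 2463 /209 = 11.78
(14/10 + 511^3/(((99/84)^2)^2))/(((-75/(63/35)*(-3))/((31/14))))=1225075.12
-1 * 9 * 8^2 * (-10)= 5760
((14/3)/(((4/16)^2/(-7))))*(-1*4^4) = 401408/3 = 133802.67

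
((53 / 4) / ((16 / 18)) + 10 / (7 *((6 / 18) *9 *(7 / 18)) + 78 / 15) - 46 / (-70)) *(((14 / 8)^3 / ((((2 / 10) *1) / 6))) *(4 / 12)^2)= 358965719 / 1231872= 291.40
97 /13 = 7.46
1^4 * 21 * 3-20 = 43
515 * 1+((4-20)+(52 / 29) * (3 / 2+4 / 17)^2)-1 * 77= 3582035 / 8381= 427.40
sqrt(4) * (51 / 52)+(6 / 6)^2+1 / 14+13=1459 / 91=16.03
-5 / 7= -0.71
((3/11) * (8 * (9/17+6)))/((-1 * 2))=-1332/187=-7.12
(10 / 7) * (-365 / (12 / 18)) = -5475 / 7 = -782.14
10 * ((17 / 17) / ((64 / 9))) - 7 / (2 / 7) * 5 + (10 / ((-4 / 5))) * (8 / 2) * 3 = -271.09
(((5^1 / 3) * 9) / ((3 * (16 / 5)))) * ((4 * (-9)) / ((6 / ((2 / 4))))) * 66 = -2475 / 8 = -309.38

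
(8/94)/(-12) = -1/141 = -0.01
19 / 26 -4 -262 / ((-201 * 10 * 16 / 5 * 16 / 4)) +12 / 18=-433529 / 167232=-2.59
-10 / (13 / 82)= -820 / 13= -63.08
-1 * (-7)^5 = 16807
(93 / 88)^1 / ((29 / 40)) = 465 / 319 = 1.46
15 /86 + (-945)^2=893025.17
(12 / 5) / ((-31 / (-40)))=96 / 31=3.10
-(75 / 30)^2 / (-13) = 25 / 52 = 0.48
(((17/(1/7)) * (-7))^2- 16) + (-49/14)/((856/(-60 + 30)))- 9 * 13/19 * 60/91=78995605029/113848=693869.06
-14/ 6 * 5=-35/ 3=-11.67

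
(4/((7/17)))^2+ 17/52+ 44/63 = 2187545/22932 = 95.39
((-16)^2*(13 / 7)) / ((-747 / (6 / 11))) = -6656 / 19173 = -0.35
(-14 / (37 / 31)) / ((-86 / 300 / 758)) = 49345800 / 1591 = 31015.59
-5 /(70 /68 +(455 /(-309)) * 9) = 3502 /8561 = 0.41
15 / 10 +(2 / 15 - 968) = -28991 / 30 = -966.37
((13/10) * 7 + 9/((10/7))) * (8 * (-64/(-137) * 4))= 157696/685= 230.21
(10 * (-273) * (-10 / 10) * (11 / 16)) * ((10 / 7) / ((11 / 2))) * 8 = 3900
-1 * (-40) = 40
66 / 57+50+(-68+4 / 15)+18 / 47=-216898 / 13395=-16.19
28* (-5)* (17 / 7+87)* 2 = -25040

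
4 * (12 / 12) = 4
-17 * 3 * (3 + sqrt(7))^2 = -816 - 306 * sqrt(7) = -1625.60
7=7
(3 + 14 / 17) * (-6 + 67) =3965 / 17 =233.24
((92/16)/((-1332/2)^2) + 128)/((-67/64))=-908402780/7429563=-122.27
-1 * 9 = -9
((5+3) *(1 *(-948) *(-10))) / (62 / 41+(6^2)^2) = 1554720 / 26599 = 58.45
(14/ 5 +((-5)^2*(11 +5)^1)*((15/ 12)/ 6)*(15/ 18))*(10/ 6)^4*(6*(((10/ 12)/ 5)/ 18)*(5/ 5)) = 406375/ 13122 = 30.97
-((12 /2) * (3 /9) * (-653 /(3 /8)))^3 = 1140511035392 /27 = 42241149458.96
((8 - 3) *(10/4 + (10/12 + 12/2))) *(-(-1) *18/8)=105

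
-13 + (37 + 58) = 82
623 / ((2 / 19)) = 11837 / 2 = 5918.50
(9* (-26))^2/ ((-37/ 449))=-24585444/ 37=-664471.46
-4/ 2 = -2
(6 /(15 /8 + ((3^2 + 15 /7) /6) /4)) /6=56 /131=0.43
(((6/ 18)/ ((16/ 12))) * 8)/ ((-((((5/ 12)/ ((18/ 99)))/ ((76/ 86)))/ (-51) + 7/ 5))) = -465120/ 313759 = -1.48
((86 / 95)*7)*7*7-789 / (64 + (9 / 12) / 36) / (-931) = 4441909706 / 14304815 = 310.52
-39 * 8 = -312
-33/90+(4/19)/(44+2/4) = -18361/50730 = -0.36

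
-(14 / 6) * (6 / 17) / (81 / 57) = -266 / 459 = -0.58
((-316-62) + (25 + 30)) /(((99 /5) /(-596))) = 962540 /99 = 9722.63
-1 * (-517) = 517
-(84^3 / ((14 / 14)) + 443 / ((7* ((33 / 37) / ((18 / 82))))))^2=-3501448199668921401 / 9966649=-351316495611.41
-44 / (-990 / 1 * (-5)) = -2 / 225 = -0.01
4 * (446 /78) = 892 /39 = 22.87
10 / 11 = 0.91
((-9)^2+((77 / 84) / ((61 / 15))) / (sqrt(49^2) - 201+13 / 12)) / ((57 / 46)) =137202452 / 2098949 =65.37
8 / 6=4 / 3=1.33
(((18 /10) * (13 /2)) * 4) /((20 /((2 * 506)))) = 59202 /25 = 2368.08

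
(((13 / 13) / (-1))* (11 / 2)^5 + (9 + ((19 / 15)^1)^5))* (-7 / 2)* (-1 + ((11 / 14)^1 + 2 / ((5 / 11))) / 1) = 73551.54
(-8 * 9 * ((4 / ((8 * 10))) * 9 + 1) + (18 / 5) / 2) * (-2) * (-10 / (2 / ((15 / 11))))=-15390 / 11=-1399.09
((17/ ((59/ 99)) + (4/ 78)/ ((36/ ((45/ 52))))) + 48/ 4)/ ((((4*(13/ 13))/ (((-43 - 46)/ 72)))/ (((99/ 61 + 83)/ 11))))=-2227761756419/ 23122509696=-96.35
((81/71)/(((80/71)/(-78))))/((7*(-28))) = 3159/7840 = 0.40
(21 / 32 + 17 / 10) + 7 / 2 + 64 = 11177 / 160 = 69.86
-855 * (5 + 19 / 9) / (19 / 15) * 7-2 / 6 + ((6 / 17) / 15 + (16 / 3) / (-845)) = -482668541 / 14365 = -33600.32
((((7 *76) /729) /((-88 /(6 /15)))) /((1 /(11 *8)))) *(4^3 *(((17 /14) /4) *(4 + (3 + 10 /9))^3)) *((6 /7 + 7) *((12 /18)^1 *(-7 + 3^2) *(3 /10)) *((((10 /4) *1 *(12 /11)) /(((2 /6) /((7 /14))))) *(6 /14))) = -16083518848 /964467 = -16676.07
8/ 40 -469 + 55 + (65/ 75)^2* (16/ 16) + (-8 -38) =-103286/ 225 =-459.05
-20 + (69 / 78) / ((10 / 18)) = -2393 / 130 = -18.41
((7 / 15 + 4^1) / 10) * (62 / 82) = 2077 / 6150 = 0.34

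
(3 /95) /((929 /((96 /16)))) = 18 /88255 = 0.00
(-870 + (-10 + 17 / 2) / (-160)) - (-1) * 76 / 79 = -21969043 / 25280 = -869.03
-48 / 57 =-16 / 19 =-0.84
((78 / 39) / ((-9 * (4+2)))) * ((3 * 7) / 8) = -7 / 72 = -0.10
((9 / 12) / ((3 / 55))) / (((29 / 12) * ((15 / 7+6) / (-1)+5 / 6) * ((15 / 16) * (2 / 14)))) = -51744 / 8903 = -5.81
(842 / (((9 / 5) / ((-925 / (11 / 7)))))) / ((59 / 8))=-218078000 / 5841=-37335.73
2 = 2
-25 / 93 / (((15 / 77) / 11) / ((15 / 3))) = -21175 / 279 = -75.90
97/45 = 2.16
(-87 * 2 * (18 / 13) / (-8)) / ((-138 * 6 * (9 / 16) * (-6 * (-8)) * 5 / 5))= -29 / 21528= -0.00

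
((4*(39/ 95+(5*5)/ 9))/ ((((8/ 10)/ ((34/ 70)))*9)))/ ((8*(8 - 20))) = -23171/ 2585520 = -0.01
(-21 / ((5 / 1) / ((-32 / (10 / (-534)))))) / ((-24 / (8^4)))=30621696 / 25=1224867.84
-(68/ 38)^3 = -39304/ 6859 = -5.73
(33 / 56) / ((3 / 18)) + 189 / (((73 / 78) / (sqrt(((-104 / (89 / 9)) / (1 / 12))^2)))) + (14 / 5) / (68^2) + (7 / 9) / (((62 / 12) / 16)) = 1246389028019539 / 48893563320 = 25491.88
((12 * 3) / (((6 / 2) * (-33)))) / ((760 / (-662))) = 331 / 1045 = 0.32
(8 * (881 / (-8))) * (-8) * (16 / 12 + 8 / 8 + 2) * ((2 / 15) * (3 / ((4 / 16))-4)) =1465984 / 45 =32577.42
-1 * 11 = -11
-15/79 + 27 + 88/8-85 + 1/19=-70753/1501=-47.14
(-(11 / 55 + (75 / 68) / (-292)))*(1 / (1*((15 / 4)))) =-19481 / 372300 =-0.05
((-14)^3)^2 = 7529536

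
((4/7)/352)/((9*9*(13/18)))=1/36036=0.00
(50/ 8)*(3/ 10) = 15/ 8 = 1.88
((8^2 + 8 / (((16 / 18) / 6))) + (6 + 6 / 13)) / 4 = 809 / 26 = 31.12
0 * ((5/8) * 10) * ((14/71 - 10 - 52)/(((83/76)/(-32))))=0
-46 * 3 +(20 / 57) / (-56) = -110129 / 798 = -138.01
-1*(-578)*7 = 4046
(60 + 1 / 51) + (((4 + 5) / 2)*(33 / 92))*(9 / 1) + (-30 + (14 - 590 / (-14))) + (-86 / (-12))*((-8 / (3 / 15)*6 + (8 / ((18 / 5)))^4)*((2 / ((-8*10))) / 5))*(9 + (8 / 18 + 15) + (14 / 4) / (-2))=5353346592947 / 19394053560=276.03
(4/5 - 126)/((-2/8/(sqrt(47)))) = 2504* sqrt(47)/5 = 3433.31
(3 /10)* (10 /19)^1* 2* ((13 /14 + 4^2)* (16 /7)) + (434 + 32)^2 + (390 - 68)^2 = 298713416 /931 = 320852.22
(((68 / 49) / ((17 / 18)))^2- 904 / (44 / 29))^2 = 245835117556900 / 697540921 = 352431.10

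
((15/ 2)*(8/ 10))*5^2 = 150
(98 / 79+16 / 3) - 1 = 1321 / 237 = 5.57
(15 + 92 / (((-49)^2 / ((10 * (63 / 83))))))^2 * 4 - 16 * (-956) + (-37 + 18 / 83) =16194.46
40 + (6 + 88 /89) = 4182 /89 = 46.99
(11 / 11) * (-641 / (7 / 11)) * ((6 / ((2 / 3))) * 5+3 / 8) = -2559513 / 56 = -45705.59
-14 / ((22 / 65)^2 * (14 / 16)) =-139.67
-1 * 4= -4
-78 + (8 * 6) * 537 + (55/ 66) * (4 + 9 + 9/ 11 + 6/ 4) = 3393821/ 132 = 25710.77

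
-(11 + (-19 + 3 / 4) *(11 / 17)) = 55 / 68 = 0.81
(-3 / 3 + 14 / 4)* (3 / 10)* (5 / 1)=15 / 4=3.75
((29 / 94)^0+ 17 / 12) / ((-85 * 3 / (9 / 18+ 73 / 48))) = -0.02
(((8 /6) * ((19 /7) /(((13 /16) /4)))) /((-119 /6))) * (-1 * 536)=5214208 /10829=481.50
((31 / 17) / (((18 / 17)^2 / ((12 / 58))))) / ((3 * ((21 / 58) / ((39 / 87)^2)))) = 89063 / 1430541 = 0.06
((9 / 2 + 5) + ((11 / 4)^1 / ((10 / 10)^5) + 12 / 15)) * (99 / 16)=25839 / 320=80.75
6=6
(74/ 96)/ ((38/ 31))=1147/ 1824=0.63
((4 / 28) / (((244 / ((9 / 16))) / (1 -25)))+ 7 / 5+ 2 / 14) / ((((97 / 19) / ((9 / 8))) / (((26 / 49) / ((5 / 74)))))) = 2156374467 / 811812400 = 2.66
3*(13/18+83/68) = 1189/204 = 5.83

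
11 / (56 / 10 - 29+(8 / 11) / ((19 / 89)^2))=-218405 / 147767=-1.48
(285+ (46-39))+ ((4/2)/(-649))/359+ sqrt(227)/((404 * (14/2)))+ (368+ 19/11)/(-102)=sqrt(227)/2828+ 6853260613/23765082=288.38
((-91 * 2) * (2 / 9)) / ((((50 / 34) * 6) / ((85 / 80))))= -26299 / 5400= -4.87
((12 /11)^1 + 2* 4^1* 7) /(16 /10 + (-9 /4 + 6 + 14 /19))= 238640 /25443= 9.38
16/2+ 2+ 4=14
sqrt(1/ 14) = sqrt(14)/ 14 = 0.27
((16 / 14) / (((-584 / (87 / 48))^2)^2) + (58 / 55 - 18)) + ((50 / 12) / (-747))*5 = -13954405156143571208153 / 822136477904189521920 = -16.97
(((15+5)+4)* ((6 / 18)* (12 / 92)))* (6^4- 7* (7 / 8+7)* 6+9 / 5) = 116046 / 115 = 1009.10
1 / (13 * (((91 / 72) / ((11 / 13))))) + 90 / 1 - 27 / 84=5519835 / 61516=89.73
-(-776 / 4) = 194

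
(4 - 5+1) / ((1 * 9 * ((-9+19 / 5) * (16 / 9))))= 0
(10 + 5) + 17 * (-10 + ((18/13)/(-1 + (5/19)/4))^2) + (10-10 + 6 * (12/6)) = -90011639/851929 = -105.66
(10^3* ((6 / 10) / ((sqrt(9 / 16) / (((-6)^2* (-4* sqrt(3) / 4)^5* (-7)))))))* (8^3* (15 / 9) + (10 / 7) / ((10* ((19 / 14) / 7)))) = 29442873600* sqrt(3) / 19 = 2684029105.05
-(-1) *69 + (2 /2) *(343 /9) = 964 /9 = 107.11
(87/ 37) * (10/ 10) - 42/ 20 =93/ 370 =0.25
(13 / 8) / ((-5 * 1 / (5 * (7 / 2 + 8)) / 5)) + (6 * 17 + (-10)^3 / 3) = -15589 / 48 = -324.77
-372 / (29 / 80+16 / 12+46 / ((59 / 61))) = -5267520 / 697453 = -7.55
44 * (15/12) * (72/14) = 1980/7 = 282.86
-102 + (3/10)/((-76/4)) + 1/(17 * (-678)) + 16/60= -18568722/182495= -101.75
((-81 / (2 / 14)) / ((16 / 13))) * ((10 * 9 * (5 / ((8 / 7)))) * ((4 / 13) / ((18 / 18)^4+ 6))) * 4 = -127575 / 4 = -31893.75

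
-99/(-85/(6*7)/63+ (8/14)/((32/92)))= -130977/2131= -61.46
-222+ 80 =-142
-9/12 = -3/4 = -0.75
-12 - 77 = -89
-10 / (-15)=2 / 3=0.67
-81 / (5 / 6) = -486 / 5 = -97.20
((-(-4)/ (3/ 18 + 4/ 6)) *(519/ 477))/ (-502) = -692/ 66515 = -0.01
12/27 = 4/9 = 0.44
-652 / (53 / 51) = -33252 / 53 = -627.40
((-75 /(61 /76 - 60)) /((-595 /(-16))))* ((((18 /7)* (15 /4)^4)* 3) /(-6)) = -129853125 /14990668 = -8.66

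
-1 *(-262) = 262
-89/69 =-1.29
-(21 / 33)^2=-49 / 121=-0.40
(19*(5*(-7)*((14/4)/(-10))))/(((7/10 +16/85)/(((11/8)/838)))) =870485/2024608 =0.43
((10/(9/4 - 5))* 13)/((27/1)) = -520/297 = -1.75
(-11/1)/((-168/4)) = 11/42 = 0.26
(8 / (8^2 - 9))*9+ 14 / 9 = 1418 / 495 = 2.86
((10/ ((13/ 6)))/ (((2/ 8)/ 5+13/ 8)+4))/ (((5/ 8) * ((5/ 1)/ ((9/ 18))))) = 0.13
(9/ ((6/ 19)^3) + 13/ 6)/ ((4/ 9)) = 20733/ 32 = 647.91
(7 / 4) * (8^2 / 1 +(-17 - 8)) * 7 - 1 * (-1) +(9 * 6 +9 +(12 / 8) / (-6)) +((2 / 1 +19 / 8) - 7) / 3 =4325 / 8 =540.62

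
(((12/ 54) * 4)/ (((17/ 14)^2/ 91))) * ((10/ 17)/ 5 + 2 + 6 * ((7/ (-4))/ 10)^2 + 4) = 382131841/ 1105425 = 345.69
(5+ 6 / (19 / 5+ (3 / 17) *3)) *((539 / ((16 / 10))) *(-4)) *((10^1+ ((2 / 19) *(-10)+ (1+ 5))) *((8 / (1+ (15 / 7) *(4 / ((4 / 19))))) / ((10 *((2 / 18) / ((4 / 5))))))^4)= -1813372994043072 / 38781347865625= -46.76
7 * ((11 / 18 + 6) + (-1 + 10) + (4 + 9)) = 3605 / 18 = 200.28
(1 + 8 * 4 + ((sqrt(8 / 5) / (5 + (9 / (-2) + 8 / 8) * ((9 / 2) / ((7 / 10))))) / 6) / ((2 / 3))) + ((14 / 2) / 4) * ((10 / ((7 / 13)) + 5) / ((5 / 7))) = 363 / 4 - sqrt(10) / 175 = 90.73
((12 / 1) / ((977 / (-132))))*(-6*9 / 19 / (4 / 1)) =21384 / 18563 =1.15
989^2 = 978121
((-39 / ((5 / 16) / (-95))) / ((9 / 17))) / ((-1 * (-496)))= 4199 / 93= 45.15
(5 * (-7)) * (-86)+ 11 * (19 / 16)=48369 / 16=3023.06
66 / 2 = 33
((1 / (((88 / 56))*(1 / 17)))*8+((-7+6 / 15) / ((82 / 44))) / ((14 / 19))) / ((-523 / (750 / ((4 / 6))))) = -290306925 / 1651111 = -175.83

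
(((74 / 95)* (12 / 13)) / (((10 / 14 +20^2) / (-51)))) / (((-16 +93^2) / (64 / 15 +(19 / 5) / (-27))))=-1154104 / 26387843625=-0.00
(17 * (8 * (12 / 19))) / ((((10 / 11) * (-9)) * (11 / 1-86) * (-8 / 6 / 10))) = -1496 / 1425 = -1.05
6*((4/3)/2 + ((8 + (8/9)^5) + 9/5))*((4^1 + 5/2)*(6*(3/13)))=595.17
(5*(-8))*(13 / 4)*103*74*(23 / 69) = -330286.67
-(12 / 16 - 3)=9 / 4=2.25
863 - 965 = -102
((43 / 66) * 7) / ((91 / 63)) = 903 / 286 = 3.16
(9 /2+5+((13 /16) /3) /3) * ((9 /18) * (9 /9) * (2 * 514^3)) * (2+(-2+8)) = 93767651732 /9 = 10418627970.22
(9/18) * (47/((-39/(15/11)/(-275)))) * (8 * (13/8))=5875/2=2937.50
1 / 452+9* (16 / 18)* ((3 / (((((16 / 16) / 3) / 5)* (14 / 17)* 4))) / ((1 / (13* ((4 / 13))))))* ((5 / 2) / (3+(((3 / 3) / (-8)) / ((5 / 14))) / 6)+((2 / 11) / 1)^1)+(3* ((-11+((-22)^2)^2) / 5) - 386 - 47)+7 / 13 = 22450501890781 / 159715556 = 140565.53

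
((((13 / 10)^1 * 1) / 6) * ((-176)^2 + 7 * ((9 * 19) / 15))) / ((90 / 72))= 2018627 / 375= 5383.01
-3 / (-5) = 3 / 5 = 0.60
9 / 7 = 1.29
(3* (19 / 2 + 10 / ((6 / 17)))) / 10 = 11.35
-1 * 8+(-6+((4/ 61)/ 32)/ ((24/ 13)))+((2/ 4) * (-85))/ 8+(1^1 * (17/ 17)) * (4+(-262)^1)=-3247871/ 11712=-277.31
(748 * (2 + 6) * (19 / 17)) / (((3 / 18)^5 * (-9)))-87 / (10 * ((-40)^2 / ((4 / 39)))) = -300478464029 / 52000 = -5778432.00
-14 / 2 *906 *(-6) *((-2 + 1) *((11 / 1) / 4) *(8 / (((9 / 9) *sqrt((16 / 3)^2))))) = -313929 / 2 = -156964.50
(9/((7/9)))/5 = 2.31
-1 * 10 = -10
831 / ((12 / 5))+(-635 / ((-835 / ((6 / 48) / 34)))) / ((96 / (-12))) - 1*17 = 119646689 / 363392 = 329.25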